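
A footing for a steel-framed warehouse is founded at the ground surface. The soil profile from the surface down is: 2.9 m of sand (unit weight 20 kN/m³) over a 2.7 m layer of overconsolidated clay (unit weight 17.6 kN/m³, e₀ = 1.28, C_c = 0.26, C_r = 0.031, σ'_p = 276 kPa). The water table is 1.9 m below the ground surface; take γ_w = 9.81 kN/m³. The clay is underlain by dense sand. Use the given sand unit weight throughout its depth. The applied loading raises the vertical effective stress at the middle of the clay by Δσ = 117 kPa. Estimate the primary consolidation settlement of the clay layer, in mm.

S_c ≈ 17.5 mm

Mid-depth of clay below the ground surface: z = 2.9 + 2.7/2 = 4.25 m.
Total vertical stress at mid-clay: σ_v = 20×2.9 + 17.6×1.35 = 81.76 kPa.
Pore pressure: u = 9.81×(4.25 − 1.9) = 23.054 kPa.
Initial effective stress: σ'_0 = σ_v − u = 81.76 − 23.054 = 58.706 kPa.
Final effective stress: σ'_f = 58.706 + 117 = 175.71 kPa.
σ'_f = 175.71 ≤ σ'_p = 276 kPa, so the clay remains overconsolidated and only the recompression index applies:
S_c = C_r·H/(1+e₀)·log₁₀(σ'_f/σ'_0) = 0.031×2.7/2.28×log₁₀(175.71/58.706)
    = 0.03671 × 0.47611 = 0.01748 m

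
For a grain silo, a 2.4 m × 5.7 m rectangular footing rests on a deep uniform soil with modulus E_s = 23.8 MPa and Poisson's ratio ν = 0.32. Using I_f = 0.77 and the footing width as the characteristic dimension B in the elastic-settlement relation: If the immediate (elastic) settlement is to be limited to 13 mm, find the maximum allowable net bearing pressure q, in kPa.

q ≈ 187 kPa

E_s = 23.8 MPa = 23800 kPa.
S_e = q·B·(1−ν²)/E_s · I_f  ⇒  q = S_e·E_s / (B·(1−ν²)·I_f).
q = 0.013 × 23800 / (2.4 × 0.8976 × 0.77) = 186.5 kPa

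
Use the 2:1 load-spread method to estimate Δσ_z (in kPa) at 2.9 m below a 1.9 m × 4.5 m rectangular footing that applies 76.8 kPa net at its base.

Δσ_z ≈ 18.5 kPa

By the 2:1 method the load spreads at 1 horizontal : 2 vertical, so at depth z the loaded area has grown by z in each plan dimension:
Δσ = qBL/((B+z)(L+z)) = 76.8×1.9×4.5/((1.9+2.9)(4.5+2.9)) = 18.486 kPa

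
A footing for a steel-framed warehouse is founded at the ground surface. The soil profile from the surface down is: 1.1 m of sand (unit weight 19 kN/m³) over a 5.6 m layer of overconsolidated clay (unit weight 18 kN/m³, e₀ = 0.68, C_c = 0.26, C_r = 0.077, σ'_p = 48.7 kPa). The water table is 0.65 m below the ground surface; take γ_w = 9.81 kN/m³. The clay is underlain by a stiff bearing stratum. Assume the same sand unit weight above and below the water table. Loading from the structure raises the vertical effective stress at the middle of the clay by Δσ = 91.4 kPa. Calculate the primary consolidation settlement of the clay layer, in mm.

S_c ≈ 396 mm

Mid-depth of clay below the ground surface: z = 1.1 + 5.6/2 = 3.9 m.
Total vertical stress at mid-clay: σ_v = 19×1.1 + 18×2.8 = 71.3 kPa.
Pore pressure: u = 9.81×(3.9 − 0.65) = 31.883 kPa.
Initial effective stress: σ'_0 = σ_v − u = 71.3 − 31.883 = 39.417 kPa.
Final effective stress: σ'_f = 39.417 + 91.4 = 130.82 kPa.
σ'_f = 130.82 > σ'_p = 48.7 kPa, so the stress path crosses the preconsolidation pressure — recompression up to σ'_p, then virgin compression beyond:
S_c = H/(1+e₀)·[C_r·log₁₀(σ'_p/σ'_0) + C_c·log₁₀(σ'_f/σ'_p)]
    = 5.6/1.68 × [0.077×log₁₀(48.7/39.417) + 0.26×log₁₀(130.82/48.7)]
    = 3.3333 × [0.0070721 + 0.11158] = 0.3955 m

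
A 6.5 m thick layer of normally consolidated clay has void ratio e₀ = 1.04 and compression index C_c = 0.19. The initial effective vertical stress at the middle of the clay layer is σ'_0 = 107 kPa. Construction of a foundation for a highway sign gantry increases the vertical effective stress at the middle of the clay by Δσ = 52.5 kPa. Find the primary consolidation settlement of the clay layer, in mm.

S_c ≈ 105 mm

Final effective stress: σ'_f = σ'_0 + Δσ = 107 + 52.5 = 159.5 kPa.
Normally consolidated clay, so the full stress increment lies on the virgin compression line:
S_c = C_c·H/(1+e₀)·log₁₀(σ'_f/σ'_0) = 0.19×6.5/(1+1.04)×log₁₀(159.5/107)
    = 0.60539 × 0.17338 = 0.105 m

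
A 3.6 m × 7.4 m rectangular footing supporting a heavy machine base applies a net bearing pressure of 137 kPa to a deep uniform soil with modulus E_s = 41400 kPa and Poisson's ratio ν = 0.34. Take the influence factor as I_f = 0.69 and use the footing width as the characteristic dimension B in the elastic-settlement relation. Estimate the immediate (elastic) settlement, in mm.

S_e ≈ 7.27 mm

Immediate (elastic) settlement: S_e = q·B·(1−ν²)/E_s · I_f.
S_e = 137 × 3.6 × (1 − 0.34²) / 41400 × 0.69
    = 137 × 3.6 × 0.8844 / 41400 × 0.69
    = 0.00727 m = 7.27 mm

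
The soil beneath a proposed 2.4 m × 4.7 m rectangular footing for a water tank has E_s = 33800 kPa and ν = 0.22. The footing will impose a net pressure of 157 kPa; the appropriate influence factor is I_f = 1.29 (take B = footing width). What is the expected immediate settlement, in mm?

Immediate (elastic) settlement: S_e = q·B·(1−ν²)/E_s · I_f.
S_e = 157 × 2.4 × (1 − 0.22²) / 33800 × 1.29
    = 157 × 2.4 × 0.9516 / 33800 × 1.29
    = 0.01368 m = 13.68 mm

S_e ≈ 13.7 mm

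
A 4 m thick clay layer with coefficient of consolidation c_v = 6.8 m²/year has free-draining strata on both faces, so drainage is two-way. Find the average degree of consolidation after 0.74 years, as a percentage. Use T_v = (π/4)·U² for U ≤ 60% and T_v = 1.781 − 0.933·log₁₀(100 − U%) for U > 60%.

Drainage path length: H_d = H/2 = 2 m (double drainage).
T_v = c_v·t/H_d² = 6.8×0.74/2² = 1.258.
T_v = 1.258 corresponds to the U > 60% branch:
U = 1 − 10^((1.781 − T_v)/0.933)/100 = 0.9636

U ≈ 96.4 %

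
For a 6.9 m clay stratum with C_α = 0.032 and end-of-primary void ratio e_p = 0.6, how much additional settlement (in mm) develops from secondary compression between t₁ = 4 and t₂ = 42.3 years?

Secondary compression: S_s = C_α·H/(1+e_p)·log₁₀(t₂/t₁)
S_s = 0.032×6.9/(1+0.6)×log₁₀(42.3/4)
    = 0.138 × 1.024 = 0.1414 m

S_s ≈ 141 mm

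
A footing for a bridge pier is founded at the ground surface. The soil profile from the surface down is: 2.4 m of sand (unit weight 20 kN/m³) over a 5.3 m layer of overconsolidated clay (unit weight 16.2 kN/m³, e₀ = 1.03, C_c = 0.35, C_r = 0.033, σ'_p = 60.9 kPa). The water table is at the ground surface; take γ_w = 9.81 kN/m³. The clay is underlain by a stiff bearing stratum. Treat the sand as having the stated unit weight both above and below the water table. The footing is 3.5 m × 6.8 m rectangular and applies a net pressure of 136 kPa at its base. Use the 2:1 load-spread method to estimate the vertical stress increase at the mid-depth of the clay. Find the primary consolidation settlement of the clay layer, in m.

Mid-depth of clay below the ground surface: z = 2.4 + 5.3/2 = 5.05 m.
Total vertical stress at mid-clay: σ_v = 20×2.4 + 16.2×2.65 = 90.93 kPa.
Pore pressure: u = 9.81×(5.05 − 0) = 49.541 kPa.
Initial effective stress: σ'_0 = σ_v − u = 90.93 − 49.541 = 41.389 kPa.
Stress increase at mid-clay by the 2:1 spreading method:
Δσ = qBL/((B+z)(L+z)) = 136×3.5×6.8/((3.5+5.05)(6.8+5.05)) = 31.947 kPa
Final effective stress: σ'_f = 41.389 + 31.947 = 73.336 kPa.
σ'_f = 73.336 > σ'_p = 60.9 kPa, so the stress path crosses the preconsolidation pressure — recompression up to σ'_p, then virgin compression beyond:
S_c = H/(1+e₀)·[C_r·log₁₀(σ'_p/σ'_0) + C_c·log₁₀(σ'_f/σ'_p)]
    = 5.3/2.03 × [0.033×log₁₀(60.9/41.389) + 0.35×log₁₀(73.336/60.9)]
    = 2.6108 × [0.0055352 + 0.028245] = 0.08819 m

S_c ≈ 0.0882 m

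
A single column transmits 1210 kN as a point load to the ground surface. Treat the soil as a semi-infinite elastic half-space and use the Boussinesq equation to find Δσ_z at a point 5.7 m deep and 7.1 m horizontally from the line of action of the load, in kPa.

Boussinesq vertical stress below a point load on an elastic half-space:
Δσ_z = 3P/(2πz²) · [1 + (r/z)²]^(−5/2)
r/z = 7.1/5.7 = 1.2456; [1+(r/z)²]^(−5/2) = 0.096159.
Δσ_z = 3×1210/(2π×5.7²) × 0.096159 = 17.782 × 0.096159 = 1.71 kPa

Δσ_z ≈ 1.71 kPa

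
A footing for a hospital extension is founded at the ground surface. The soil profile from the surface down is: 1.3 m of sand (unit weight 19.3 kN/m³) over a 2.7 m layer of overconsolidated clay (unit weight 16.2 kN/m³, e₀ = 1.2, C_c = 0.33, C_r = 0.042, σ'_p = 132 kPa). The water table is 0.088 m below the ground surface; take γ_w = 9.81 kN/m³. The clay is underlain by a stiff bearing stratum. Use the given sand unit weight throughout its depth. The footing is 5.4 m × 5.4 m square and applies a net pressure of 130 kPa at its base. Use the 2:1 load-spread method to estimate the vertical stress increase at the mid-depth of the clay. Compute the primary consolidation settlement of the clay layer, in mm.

Mid-depth of clay below the ground surface: z = 1.3 + 2.7/2 = 2.65 m.
Total vertical stress at mid-clay: σ_v = 19.3×1.3 + 16.2×1.35 = 46.96 kPa.
Pore pressure: u = 9.81×(2.65 − 0.088) = 25.133 kPa.
Initial effective stress: σ'_0 = σ_v − u = 46.96 − 25.133 = 21.827 kPa.
Stress increase at mid-clay by the 2:1 spreading method:
Δσ = qBL/((B+z)(L+z)) = 130×5.4×5.4/((5.4+2.65)(5.4+2.65)) = 58.498 kPa
Final effective stress: σ'_f = 21.827 + 58.498 = 80.325 kPa.
σ'_f = 80.325 ≤ σ'_p = 132 kPa, so the clay remains overconsolidated and only the recompression index applies:
S_c = C_r·H/(1+e₀)·log₁₀(σ'_f/σ'_0) = 0.042×2.7/2.2×log₁₀(80.325/21.827)
    = 0.051547 × 0.56586 = 0.02917 m

S_c ≈ 29.2 mm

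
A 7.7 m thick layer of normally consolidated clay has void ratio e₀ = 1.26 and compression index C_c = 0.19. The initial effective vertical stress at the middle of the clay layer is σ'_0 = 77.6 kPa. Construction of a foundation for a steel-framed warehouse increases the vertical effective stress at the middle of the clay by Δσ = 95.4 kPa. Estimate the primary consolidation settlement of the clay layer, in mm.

Final effective stress: σ'_f = σ'_0 + Δσ = 77.6 + 95.4 = 173 kPa.
Normally consolidated clay, so the full stress increment lies on the virgin compression line:
S_c = C_c·H/(1+e₀)·log₁₀(σ'_f/σ'_0) = 0.19×7.7/(1+1.26)×log₁₀(173/77.6)
    = 0.64735 × 0.34818 = 0.2254 m

S_c ≈ 225 mm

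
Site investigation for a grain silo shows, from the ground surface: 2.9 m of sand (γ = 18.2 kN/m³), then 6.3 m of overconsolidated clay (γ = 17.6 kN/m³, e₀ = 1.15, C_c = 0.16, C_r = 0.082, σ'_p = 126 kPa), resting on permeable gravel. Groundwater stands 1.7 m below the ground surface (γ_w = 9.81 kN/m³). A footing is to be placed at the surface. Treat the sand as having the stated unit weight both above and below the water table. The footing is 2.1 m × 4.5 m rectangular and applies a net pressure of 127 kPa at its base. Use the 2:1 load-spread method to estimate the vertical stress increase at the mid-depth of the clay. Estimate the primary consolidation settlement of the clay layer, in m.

Mid-depth of clay below the ground surface: z = 2.9 + 6.3/2 = 6.05 m.
Total vertical stress at mid-clay: σ_v = 18.2×2.9 + 17.6×3.15 = 108.22 kPa.
Pore pressure: u = 9.81×(6.05 − 1.7) = 42.673 kPa.
Initial effective stress: σ'_0 = σ_v − u = 108.22 − 42.673 = 65.547 kPa.
Stress increase at mid-clay by the 2:1 spreading method:
Δσ = qBL/((B+z)(L+z)) = 127×2.1×4.5/((2.1+6.05)(4.5+6.05)) = 13.958 kPa
Final effective stress: σ'_f = 65.547 + 13.958 = 79.505 kPa.
σ'_f = 79.505 ≤ σ'_p = 126 kPa, so the clay remains overconsolidated and only the recompression index applies:
S_c = C_r·H/(1+e₀)·log₁₀(σ'_f/σ'_0) = 0.082×6.3/2.15×log₁₀(79.505/65.547)
    = 0.24028 × 0.083842 = 0.02015 m

S_c ≈ 0.0201 m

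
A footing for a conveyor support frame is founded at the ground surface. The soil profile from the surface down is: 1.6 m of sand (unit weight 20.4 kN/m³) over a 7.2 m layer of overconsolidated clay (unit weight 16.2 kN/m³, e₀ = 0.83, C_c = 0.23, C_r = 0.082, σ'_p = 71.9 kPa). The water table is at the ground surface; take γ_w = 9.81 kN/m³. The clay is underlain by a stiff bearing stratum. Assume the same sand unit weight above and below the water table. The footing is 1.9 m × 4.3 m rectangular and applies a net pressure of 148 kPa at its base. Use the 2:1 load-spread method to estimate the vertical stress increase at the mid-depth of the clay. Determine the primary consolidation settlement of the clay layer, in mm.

S_c ≈ 51.9 mm

Mid-depth of clay below the ground surface: z = 1.6 + 7.2/2 = 5.2 m.
Total vertical stress at mid-clay: σ_v = 20.4×1.6 + 16.2×3.6 = 90.96 kPa.
Pore pressure: u = 9.81×(5.2 − 0) = 51.012 kPa.
Initial effective stress: σ'_0 = σ_v − u = 90.96 − 51.012 = 39.948 kPa.
Stress increase at mid-clay by the 2:1 spreading method:
Δσ = qBL/((B+z)(L+z)) = 148×1.9×4.3/((1.9+5.2)(4.3+5.2)) = 17.927 kPa
Final effective stress: σ'_f = 39.948 + 17.927 = 57.875 kPa.
σ'_f = 57.875 ≤ σ'_p = 71.9 kPa, so the clay remains overconsolidated and only the recompression index applies:
S_c = C_r·H/(1+e₀)·log₁₀(σ'_f/σ'_0) = 0.082×7.2/1.83×log₁₀(57.875/39.948)
    = 0.32262 × 0.161 = 0.05194 m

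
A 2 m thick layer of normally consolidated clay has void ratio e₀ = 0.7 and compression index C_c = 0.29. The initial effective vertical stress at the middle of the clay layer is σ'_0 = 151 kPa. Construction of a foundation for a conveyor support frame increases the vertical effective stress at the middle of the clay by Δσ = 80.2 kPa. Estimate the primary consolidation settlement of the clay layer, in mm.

Final effective stress: σ'_f = σ'_0 + Δσ = 151 + 80.2 = 231.2 kPa.
Normally consolidated clay, so the full stress increment lies on the virgin compression line:
S_c = C_c·H/(1+e₀)·log₁₀(σ'_f/σ'_0) = 0.29×2/(1+0.7)×log₁₀(231.2/151)
    = 0.34118 × 0.18501 = 0.06312 m

S_c ≈ 63.1 mm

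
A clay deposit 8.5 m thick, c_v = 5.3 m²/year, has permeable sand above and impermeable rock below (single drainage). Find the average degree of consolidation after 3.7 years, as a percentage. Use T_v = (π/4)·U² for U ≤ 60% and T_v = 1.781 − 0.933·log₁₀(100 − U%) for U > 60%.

Drainage path length: H_d = H = 8.5 m (single drainage).
T_v = c_v·t/H_d² = 5.3×3.7/8.5² = 0.27142.
T_v = 0.27142 corresponds to the U ≤ 60% branch:
U = √(4T_v/π) = 0.5879

U ≈ 58.8 %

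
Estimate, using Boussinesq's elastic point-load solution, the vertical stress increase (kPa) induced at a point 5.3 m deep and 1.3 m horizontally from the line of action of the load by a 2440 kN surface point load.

Boussinesq vertical stress below a point load on an elastic half-space:
Δσ_z = 3P/(2πz²) · [1 + (r/z)²]^(−5/2)
r/z = 1.3/5.3 = 0.24528; [1+(r/z)²]^(−5/2) = 0.86411.
Δσ_z = 3×2440/(2π×5.3²) × 0.86411 = 41.474 × 0.86411 = 35.84 kPa

Δσ_z ≈ 35.8 kPa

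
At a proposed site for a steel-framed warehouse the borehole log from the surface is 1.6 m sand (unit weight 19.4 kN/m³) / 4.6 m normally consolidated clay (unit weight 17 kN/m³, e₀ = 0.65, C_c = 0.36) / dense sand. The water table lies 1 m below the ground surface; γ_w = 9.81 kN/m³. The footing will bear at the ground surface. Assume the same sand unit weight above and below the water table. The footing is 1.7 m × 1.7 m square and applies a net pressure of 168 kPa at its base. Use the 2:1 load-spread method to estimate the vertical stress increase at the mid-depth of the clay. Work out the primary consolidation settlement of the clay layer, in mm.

Mid-depth of clay below the ground surface: z = 1.6 + 4.6/2 = 3.9 m.
Total vertical stress at mid-clay: σ_v = 19.4×1.6 + 17×2.3 = 70.14 kPa.
Pore pressure: u = 9.81×(3.9 − 1) = 28.449 kPa.
Initial effective stress: σ'_0 = σ_v − u = 70.14 − 28.449 = 41.691 kPa.
Stress increase at mid-clay by the 2:1 spreading method:
Δσ = qBL/((B+z)(L+z)) = 168×1.7×1.7/((1.7+3.9)(1.7+3.9)) = 15.482 kPa
Final effective stress: σ'_f = σ'_0 + Δσ = 41.691 + 15.482 = 57.173 kPa.
Normally consolidated clay, so the full stress increment lies on the virgin compression line:
S_c = C_c·H/(1+e₀)·log₁₀(σ'_f/σ'_0) = 0.36×4.6/(1+0.65)×log₁₀(57.173/41.691)
    = 1.0036 × 0.13715 = 0.1376 m

S_c ≈ 138 mm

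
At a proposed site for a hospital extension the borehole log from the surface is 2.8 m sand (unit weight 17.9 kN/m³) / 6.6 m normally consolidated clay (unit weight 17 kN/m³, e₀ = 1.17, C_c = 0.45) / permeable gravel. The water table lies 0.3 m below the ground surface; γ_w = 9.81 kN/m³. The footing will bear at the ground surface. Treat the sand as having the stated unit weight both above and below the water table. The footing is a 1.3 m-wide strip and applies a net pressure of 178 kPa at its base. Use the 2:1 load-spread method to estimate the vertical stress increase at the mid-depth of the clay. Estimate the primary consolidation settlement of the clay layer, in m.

Mid-depth of clay below the ground surface: z = 2.8 + 6.6/2 = 6.1 m.
Total vertical stress at mid-clay: σ_v = 17.9×2.8 + 17×3.3 = 106.22 kPa.
Pore pressure: u = 9.81×(6.1 − 0.3) = 56.898 kPa.
Initial effective stress: σ'_0 = σ_v − u = 106.22 − 56.898 = 49.322 kPa.
Stress increase at mid-clay by the 2:1 spreading method:
Δσ = qB/(B+z) = 178×1.3/(1.3+6.1) = 31.27 kPa
Final effective stress: σ'_f = σ'_0 + Δσ = 49.322 + 31.27 = 80.592 kPa.
Normally consolidated clay, so the full stress increment lies on the virgin compression line:
S_c = C_c·H/(1+e₀)·log₁₀(σ'_f/σ'_0) = 0.45×6.6/(1+1.17)×log₁₀(80.592/49.322)
    = 1.3687 × 0.21325 = 0.2919 m

S_c ≈ 0.292 m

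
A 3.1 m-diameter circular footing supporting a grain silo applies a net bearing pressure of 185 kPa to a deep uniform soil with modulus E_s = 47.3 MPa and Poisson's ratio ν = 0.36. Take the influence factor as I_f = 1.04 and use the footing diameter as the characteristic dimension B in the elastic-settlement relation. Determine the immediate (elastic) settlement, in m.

S_e ≈ 0.011 m

Immediate (elastic) settlement: S_e = q·B·(1−ν²)/E_s · I_f.
E_s = 47.3 MPa = 47300 kPa.
S_e = 185 × 3.1 × (1 − 0.36²) / 47300 × 1.04
    = 185 × 3.1 × 0.8704 / 47300 × 1.04
    = 0.01098 m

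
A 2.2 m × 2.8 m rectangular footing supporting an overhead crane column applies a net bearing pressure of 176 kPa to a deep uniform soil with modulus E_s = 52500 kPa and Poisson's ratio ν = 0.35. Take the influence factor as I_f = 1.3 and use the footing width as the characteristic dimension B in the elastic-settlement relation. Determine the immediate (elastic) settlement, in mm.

S_e ≈ 8.41 mm

Immediate (elastic) settlement: S_e = q·B·(1−ν²)/E_s · I_f.
S_e = 176 × 2.2 × (1 − 0.35²) / 52500 × 1.3
    = 176 × 2.2 × 0.8775 / 52500 × 1.3
    = 0.008413 m = 8.413 mm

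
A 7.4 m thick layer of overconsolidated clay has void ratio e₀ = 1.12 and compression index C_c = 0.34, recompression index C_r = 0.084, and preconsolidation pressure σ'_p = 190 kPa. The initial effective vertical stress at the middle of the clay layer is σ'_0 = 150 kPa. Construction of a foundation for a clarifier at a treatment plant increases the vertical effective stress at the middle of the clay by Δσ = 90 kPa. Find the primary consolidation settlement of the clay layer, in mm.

Final effective stress: σ'_f = 150 + 90 = 240 kPa.
σ'_f = 240 > σ'_p = 190 kPa, so the stress path crosses the preconsolidation pressure — recompression up to σ'_p, then virgin compression beyond:
S_c = H/(1+e₀)·[C_r·log₁₀(σ'_p/σ'_0) + C_c·log₁₀(σ'_f/σ'_p)]
    = 7.4/2.12 × [0.084×log₁₀(190/150) + 0.34×log₁₀(240/190)]
    = 3.4906 × [0.0086236 + 0.034496] = 0.1505 m

S_c ≈ 151 mm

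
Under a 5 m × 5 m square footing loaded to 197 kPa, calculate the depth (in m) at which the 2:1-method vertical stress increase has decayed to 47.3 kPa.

z ≈ 5.2 m

2:1 spreading — at depth z the loaded area has grown by z in each plan dimension:
qB²/(B+z)² = Δσ_z ⇒ z = B(√(q/Δσ_z) − 1) = 5×(√(197/47.3) − 1) = 5.204 m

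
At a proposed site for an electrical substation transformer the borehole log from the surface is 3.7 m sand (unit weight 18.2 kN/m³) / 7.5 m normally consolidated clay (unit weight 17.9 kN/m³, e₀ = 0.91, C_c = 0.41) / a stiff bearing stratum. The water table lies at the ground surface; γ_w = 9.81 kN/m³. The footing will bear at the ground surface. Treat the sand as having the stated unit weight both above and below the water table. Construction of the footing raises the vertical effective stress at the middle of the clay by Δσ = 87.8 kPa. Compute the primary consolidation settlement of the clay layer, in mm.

Mid-depth of clay below the ground surface: z = 3.7 + 7.5/2 = 7.45 m.
Total vertical stress at mid-clay: σ_v = 18.2×3.7 + 17.9×3.75 = 134.47 kPa.
Pore pressure: u = 9.81×(7.45 − 0) = 73.085 kPa.
Initial effective stress: σ'_0 = σ_v − u = 134.47 − 73.085 = 61.385 kPa.
Final effective stress: σ'_f = σ'_0 + Δσ = 61.385 + 87.8 = 149.19 kPa.
Normally consolidated clay, so the full stress increment lies on the virgin compression line:
S_c = C_c·H/(1+e₀)·log₁₀(σ'_f/σ'_0) = 0.41×7.5/(1+0.91)×log₁₀(149.19/61.385)
    = 1.6099 × 0.38568 = 0.6209 m

S_c ≈ 621 mm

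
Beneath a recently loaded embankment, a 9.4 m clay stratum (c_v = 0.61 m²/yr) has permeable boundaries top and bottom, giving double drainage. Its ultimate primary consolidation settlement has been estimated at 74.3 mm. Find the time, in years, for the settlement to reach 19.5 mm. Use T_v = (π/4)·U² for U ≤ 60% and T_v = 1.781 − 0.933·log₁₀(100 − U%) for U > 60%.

Drainage path length: H_d = H/2 = 4.7 m (double drainage).
U = S(t)/S_ult = 19.5/74.3 = 0.2624.
U ≤ 60%: T_v = (π/4)·U² = (π/4)×0.26245² = 0.054098.
t = T_v·H_d²/c_v = 0.054098×4.7²/0.61 = 1.959 years.

t ≈ 1.96 years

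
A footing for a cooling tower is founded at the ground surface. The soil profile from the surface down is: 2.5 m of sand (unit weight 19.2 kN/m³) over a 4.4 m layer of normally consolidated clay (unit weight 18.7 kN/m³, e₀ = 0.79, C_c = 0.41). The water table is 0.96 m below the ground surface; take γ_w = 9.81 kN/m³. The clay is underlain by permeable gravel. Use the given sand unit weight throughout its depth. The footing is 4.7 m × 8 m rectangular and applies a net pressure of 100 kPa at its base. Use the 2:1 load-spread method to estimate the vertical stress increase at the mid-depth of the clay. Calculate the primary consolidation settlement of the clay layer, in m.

S_c ≈ 0.206 m

Mid-depth of clay below the ground surface: z = 2.5 + 4.4/2 = 4.7 m.
Total vertical stress at mid-clay: σ_v = 19.2×2.5 + 18.7×2.2 = 89.14 kPa.
Pore pressure: u = 9.81×(4.7 − 0.96) = 36.689 kPa.
Initial effective stress: σ'_0 = σ_v − u = 89.14 − 36.689 = 52.451 kPa.
Stress increase at mid-clay by the 2:1 spreading method:
Δσ = qBL/((B+z)(L+z)) = 100×4.7×8/((4.7+4.7)(8+4.7)) = 31.496 kPa
Final effective stress: σ'_f = σ'_0 + Δσ = 52.451 + 31.496 = 83.947 kPa.
Normally consolidated clay, so the full stress increment lies on the virgin compression line:
S_c = C_c·H/(1+e₀)·log₁₀(σ'_f/σ'_0) = 0.41×4.4/(1+0.79)×log₁₀(83.947/52.451)
    = 1.0078 × 0.20425 = 0.2058 m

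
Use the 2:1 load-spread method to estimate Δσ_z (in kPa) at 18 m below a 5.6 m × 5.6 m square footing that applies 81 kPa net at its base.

Δσ_z ≈ 4.56 kPa

By the 2:1 method the load spreads at 1 horizontal : 2 vertical, so at depth z the loaded area has grown by z in each plan dimension:
Δσ = qBL/((B+z)(L+z)) = 81×5.6×5.6/((5.6+18)(5.6+18)) = 4.5608 kPa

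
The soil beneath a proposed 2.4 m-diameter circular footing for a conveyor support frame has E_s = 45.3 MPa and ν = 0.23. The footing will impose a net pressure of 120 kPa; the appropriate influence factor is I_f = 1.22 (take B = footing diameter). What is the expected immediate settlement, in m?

S_e ≈ 0.00735 m

Immediate (elastic) settlement: S_e = q·B·(1−ν²)/E_s · I_f.
E_s = 45.3 MPa = 45300 kPa.
S_e = 120 × 2.4 × (1 − 0.23²) / 45300 × 1.22
    = 120 × 2.4 × 0.9471 / 45300 × 1.22
    = 0.007346 m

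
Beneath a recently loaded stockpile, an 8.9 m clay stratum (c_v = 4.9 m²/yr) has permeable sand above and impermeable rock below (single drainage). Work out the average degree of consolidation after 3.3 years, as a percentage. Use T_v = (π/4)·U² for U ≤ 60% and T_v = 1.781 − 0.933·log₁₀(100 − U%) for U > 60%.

Drainage path length: H_d = H = 8.9 m (single drainage).
T_v = c_v·t/H_d² = 4.9×3.3/8.9² = 0.20414.
T_v = 0.20414 corresponds to the U ≤ 60% branch:
U = √(4T_v/π) = 0.5098

U ≈ 51 %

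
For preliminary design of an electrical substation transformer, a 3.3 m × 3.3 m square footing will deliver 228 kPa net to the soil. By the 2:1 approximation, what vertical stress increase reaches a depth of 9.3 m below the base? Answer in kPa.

Δσ_z ≈ 15.6 kPa

By the 2:1 method the load spreads at 1 horizontal : 2 vertical, so at depth z the loaded area has grown by z in each plan dimension:
Δσ = qBL/((B+z)(L+z)) = 228×3.3×3.3/((3.3+9.3)(3.3+9.3)) = 15.639 kPa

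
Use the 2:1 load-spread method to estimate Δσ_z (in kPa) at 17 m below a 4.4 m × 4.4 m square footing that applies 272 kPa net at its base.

Δσ_z ≈ 11.5 kPa

By the 2:1 method the load spreads at 1 horizontal : 2 vertical, so at depth z the loaded area has grown by z in each plan dimension:
Δσ = qBL/((B+z)(L+z)) = 272×4.4×4.4/((4.4+17)(4.4+17)) = 11.499 kPa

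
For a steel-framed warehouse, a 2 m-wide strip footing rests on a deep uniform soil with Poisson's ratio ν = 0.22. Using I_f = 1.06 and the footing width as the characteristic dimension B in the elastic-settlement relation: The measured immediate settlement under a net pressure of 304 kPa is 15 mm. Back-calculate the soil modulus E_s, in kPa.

E_s ≈ 40900 kPa

S_e = q·B·(1−ν²)/E_s · I_f  ⇒  E_s = q·B·(1−ν²)·I_f / S_e.
E_s = 304 × 2 × 0.9516 × 1.06 / 0.015 = 40890 kPa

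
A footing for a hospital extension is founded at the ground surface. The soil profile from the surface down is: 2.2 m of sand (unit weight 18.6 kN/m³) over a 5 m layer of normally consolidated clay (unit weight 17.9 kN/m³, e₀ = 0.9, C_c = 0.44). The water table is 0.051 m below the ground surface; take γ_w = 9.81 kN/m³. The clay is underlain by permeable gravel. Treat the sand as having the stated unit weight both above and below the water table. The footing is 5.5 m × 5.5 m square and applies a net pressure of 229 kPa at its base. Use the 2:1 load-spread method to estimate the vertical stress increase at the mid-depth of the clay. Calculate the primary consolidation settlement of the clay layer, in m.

S_c ≈ 0.492 m

Mid-depth of clay below the ground surface: z = 2.2 + 5/2 = 4.7 m.
Total vertical stress at mid-clay: σ_v = 18.6×2.2 + 17.9×2.5 = 85.67 kPa.
Pore pressure: u = 9.81×(4.7 − 0.051) = 45.607 kPa.
Initial effective stress: σ'_0 = σ_v − u = 85.67 − 45.607 = 40.063 kPa.
Stress increase at mid-clay by the 2:1 spreading method:
Δσ = qBL/((B+z)(L+z)) = 229×5.5×5.5/((5.5+4.7)(5.5+4.7)) = 66.583 kPa
Final effective stress: σ'_f = σ'_0 + Δσ = 40.063 + 66.583 = 106.65 kPa.
Normally consolidated clay, so the full stress increment lies on the virgin compression line:
S_c = C_c·H/(1+e₀)·log₁₀(σ'_f/σ'_0) = 0.44×5/(1+0.9)×log₁₀(106.65/40.063)
    = 1.1579 × 0.42522 = 0.4924 m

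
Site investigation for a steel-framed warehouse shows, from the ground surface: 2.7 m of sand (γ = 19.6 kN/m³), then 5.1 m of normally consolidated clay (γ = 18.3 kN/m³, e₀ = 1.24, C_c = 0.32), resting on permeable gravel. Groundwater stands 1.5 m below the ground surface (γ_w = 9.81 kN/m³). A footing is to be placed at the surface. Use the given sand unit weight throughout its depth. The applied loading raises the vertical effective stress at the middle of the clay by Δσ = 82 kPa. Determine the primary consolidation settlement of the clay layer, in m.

S_c ≈ 0.264 m

Mid-depth of clay below the ground surface: z = 2.7 + 5.1/2 = 5.25 m.
Total vertical stress at mid-clay: σ_v = 19.6×2.7 + 18.3×2.55 = 99.585 kPa.
Pore pressure: u = 9.81×(5.25 − 1.5) = 36.788 kPa.
Initial effective stress: σ'_0 = σ_v − u = 99.585 − 36.788 = 62.797 kPa.
Final effective stress: σ'_f = σ'_0 + Δσ = 62.797 + 82 = 144.8 kPa.
Normally consolidated clay, so the full stress increment lies on the virgin compression line:
S_c = C_c·H/(1+e₀)·log₁₀(σ'_f/σ'_0) = 0.32×5.1/(1+1.24)×log₁₀(144.8/62.797)
    = 0.72857 × 0.36283 = 0.2643 m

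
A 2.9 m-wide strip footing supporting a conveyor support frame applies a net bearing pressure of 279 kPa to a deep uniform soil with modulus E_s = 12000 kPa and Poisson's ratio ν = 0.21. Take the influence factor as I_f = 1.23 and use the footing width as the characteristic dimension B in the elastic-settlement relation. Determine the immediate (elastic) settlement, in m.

Immediate (elastic) settlement: S_e = q·B·(1−ν²)/E_s · I_f.
S_e = 279 × 2.9 × (1 − 0.21²) / 12000 × 1.23
    = 279 × 2.9 × 0.9559 / 12000 × 1.23
    = 0.07928 m

S_e ≈ 0.0793 m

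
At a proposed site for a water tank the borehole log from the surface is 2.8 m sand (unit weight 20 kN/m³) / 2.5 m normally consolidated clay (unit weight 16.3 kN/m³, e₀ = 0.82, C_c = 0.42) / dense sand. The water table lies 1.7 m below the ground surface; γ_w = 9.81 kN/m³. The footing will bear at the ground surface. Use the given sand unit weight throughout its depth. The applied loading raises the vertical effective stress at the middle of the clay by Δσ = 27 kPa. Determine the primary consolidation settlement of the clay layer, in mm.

S_c ≈ 103 mm

Mid-depth of clay below the ground surface: z = 2.8 + 2.5/2 = 4.05 m.
Total vertical stress at mid-clay: σ_v = 20×2.8 + 16.3×1.25 = 76.375 kPa.
Pore pressure: u = 9.81×(4.05 − 1.7) = 23.054 kPa.
Initial effective stress: σ'_0 = σ_v − u = 76.375 − 23.054 = 53.321 kPa.
Final effective stress: σ'_f = σ'_0 + Δσ = 53.321 + 27 = 80.321 kPa.
Normally consolidated clay, so the full stress increment lies on the virgin compression line:
S_c = C_c·H/(1+e₀)·log₁₀(σ'_f/σ'_0) = 0.42×2.5/(1+0.82)×log₁₀(80.321/53.321)
    = 0.57692 × 0.17793 = 0.1027 m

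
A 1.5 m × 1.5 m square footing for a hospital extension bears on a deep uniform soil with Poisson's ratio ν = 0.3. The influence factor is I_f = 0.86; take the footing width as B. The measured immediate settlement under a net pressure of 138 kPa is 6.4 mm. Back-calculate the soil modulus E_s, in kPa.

S_e = q·B·(1−ν²)/E_s · I_f  ⇒  E_s = q·B·(1−ν²)·I_f / S_e.
E_s = 138 × 1.5 × 0.91 × 0.86 / 0.0064 = 25310 kPa

E_s ≈ 25300 kPa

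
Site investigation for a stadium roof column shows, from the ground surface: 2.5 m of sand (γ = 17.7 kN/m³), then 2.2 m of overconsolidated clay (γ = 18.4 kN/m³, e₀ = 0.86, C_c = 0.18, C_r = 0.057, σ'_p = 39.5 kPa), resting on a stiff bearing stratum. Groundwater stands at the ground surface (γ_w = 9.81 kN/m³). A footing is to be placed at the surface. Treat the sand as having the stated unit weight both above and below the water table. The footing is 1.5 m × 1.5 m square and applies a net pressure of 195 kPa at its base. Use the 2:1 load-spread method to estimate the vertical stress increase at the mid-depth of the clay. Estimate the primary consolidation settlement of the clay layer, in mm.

Mid-depth of clay below the ground surface: z = 2.5 + 2.2/2 = 3.6 m.
Total vertical stress at mid-clay: σ_v = 17.7×2.5 + 18.4×1.1 = 64.49 kPa.
Pore pressure: u = 9.81×(3.6 − 0) = 35.316 kPa.
Initial effective stress: σ'_0 = σ_v − u = 64.49 − 35.316 = 29.174 kPa.
Stress increase at mid-clay by the 2:1 spreading method:
Δσ = qBL/((B+z)(L+z)) = 195×1.5×1.5/((1.5+3.6)(1.5+3.6)) = 16.869 kPa
Final effective stress: σ'_f = 29.174 + 16.869 = 46.043 kPa.
σ'_f = 46.043 > σ'_p = 39.5 kPa, so the stress path crosses the preconsolidation pressure — recompression up to σ'_p, then virgin compression beyond:
S_c = H/(1+e₀)·[C_r·log₁₀(σ'_p/σ'_0) + C_c·log₁₀(σ'_f/σ'_p)]
    = 2.2/1.86 × [0.057×log₁₀(39.5/29.174) + 0.18×log₁₀(46.043/39.5)]
    = 1.1828 × [0.0075013 + 0.011982] = 0.02304 m

S_c ≈ 23 mm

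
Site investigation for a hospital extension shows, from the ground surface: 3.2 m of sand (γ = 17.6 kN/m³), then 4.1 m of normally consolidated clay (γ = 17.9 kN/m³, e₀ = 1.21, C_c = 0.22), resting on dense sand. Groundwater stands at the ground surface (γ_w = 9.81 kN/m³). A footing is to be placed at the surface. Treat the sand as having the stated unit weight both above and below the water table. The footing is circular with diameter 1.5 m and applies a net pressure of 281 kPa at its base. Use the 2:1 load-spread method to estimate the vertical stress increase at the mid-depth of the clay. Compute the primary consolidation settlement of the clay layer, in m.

Mid-depth of clay below the ground surface: z = 3.2 + 4.1/2 = 5.25 m.
Total vertical stress at mid-clay: σ_v = 17.6×3.2 + 17.9×2.05 = 93.015 kPa.
Pore pressure: u = 9.81×(5.25 − 0) = 51.503 kPa.
Initial effective stress: σ'_0 = σ_v − u = 93.015 − 51.503 = 41.512 kPa.
Stress increase at mid-clay by the 2:1 spreading method:
Δσ ≈ qD²/(D+z)² = 281×1.5²/(1.5+5.25)² = 13.877 kPa
Final effective stress: σ'_f = σ'_0 + Δσ = 41.512 + 13.877 = 55.389 kPa.
Normally consolidated clay, so the full stress increment lies on the virgin compression line:
S_c = C_c·H/(1+e₀)·log₁₀(σ'_f/σ'_0) = 0.22×4.1/(1+1.21)×log₁₀(55.389/41.512)
    = 0.40814 × 0.12525 = 0.05112 m

S_c ≈ 0.0511 m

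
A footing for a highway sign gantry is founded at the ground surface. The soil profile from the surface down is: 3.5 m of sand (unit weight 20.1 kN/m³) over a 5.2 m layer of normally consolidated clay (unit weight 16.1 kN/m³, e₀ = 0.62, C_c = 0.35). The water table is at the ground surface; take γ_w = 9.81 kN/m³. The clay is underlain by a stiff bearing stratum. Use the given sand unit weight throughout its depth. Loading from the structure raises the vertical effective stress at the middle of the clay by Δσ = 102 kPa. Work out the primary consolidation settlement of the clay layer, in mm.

S_c ≈ 527 mm

Mid-depth of clay below the ground surface: z = 3.5 + 5.2/2 = 6.1 m.
Total vertical stress at mid-clay: σ_v = 20.1×3.5 + 16.1×2.6 = 112.21 kPa.
Pore pressure: u = 9.81×(6.1 − 0) = 59.841 kPa.
Initial effective stress: σ'_0 = σ_v − u = 112.21 − 59.841 = 52.369 kPa.
Final effective stress: σ'_f = σ'_0 + Δσ = 52.369 + 102 = 154.37 kPa.
Normally consolidated clay, so the full stress increment lies on the virgin compression line:
S_c = C_c·H/(1+e₀)·log₁₀(σ'_f/σ'_0) = 0.35×5.2/(1+0.62)×log₁₀(154.37/52.369)
    = 1.1235 × 0.46949 = 0.5275 m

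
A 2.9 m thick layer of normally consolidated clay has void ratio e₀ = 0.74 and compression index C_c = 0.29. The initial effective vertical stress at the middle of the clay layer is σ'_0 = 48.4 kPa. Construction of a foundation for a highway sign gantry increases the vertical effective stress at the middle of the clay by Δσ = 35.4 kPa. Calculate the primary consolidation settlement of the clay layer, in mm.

Final effective stress: σ'_f = σ'_0 + Δσ = 48.4 + 35.4 = 83.8 kPa.
Normally consolidated clay, so the full stress increment lies on the virgin compression line:
S_c = C_c·H/(1+e₀)·log₁₀(σ'_f/σ'_0) = 0.29×2.9/(1+0.74)×log₁₀(83.8/48.4)
    = 0.48333 × 0.2384 = 0.1152 m

S_c ≈ 115 mm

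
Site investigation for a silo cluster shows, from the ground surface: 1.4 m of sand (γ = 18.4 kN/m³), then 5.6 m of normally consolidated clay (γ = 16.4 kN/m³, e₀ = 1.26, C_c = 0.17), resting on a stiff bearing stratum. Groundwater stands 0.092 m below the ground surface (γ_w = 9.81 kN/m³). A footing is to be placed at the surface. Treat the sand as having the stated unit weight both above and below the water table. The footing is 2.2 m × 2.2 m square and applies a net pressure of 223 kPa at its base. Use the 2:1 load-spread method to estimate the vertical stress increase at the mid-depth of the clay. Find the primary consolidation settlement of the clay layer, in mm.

S_c ≈ 112 mm

Mid-depth of clay below the ground surface: z = 1.4 + 5.6/2 = 4.2 m.
Total vertical stress at mid-clay: σ_v = 18.4×1.4 + 16.4×2.8 = 71.68 kPa.
Pore pressure: u = 9.81×(4.2 − 0.092) = 40.299 kPa.
Initial effective stress: σ'_0 = σ_v − u = 71.68 − 40.299 = 31.381 kPa.
Stress increase at mid-clay by the 2:1 spreading method:
Δσ = qBL/((B+z)(L+z)) = 223×2.2×2.2/((2.2+4.2)(2.2+4.2)) = 26.351 kPa
Final effective stress: σ'_f = σ'_0 + Δσ = 31.381 + 26.351 = 57.732 kPa.
Normally consolidated clay, so the full stress increment lies on the virgin compression line:
S_c = C_c·H/(1+e₀)·log₁₀(σ'_f/σ'_0) = 0.17×5.6/(1+1.26)×log₁₀(57.732/31.381)
    = 0.42124 × 0.26475 = 0.1115 m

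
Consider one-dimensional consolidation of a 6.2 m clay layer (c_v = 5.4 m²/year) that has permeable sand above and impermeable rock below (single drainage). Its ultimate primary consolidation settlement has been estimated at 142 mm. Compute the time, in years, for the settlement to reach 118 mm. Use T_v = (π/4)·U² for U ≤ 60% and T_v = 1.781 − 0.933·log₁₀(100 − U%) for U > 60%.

t ≈ 4.52 years

Drainage path length: H_d = H = 6.2 m (single drainage).
U = S(t)/S_ult = 118/142 = 0.831.
U > 60%: T_v = 1.781 − 0.933·log₁₀(100 − 83.099) = 0.63535.
t = T_v·H_d²/c_v = 0.63535×6.2²/5.4 = 4.523 years.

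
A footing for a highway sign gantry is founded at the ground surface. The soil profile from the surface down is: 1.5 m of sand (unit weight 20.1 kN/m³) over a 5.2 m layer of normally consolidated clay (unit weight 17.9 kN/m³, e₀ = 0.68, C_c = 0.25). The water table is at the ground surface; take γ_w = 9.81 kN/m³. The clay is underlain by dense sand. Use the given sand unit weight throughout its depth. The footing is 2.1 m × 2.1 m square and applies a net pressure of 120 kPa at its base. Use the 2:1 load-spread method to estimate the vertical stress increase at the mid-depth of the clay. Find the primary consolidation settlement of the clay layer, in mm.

Mid-depth of clay below the ground surface: z = 1.5 + 5.2/2 = 4.1 m.
Total vertical stress at mid-clay: σ_v = 20.1×1.5 + 17.9×2.6 = 76.69 kPa.
Pore pressure: u = 9.81×(4.1 − 0) = 40.221 kPa.
Initial effective stress: σ'_0 = σ_v − u = 76.69 − 40.221 = 36.469 kPa.
Stress increase at mid-clay by the 2:1 spreading method:
Δσ = qBL/((B+z)(L+z)) = 120×2.1×2.1/((2.1+4.1)(2.1+4.1)) = 13.767 kPa
Final effective stress: σ'_f = σ'_0 + Δσ = 36.469 + 13.767 = 50.236 kPa.
Normally consolidated clay, so the full stress increment lies on the virgin compression line:
S_c = C_c·H/(1+e₀)·log₁₀(σ'_f/σ'_0) = 0.25×5.2/(1+0.68)×log₁₀(50.236/36.469)
    = 0.77381 × 0.13909 = 0.1076 m

S_c ≈ 108 mm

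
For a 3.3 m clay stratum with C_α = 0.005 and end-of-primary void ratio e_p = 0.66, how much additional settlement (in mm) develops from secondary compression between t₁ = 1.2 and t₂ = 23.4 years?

Secondary compression: S_s = C_α·H/(1+e_p)·log₁₀(t₂/t₁)
S_s = 0.005×3.3/(1+0.66)×log₁₀(23.4/1.2)
    = 0.00994 × 1.29 = 0.01282 m

S_s ≈ 12.8 mm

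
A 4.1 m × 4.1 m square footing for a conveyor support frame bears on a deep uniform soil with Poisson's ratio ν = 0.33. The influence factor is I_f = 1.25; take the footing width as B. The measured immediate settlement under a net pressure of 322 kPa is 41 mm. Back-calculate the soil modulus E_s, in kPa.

E_s ≈ 35900 kPa

S_e = q·B·(1−ν²)/E_s · I_f  ⇒  E_s = q·B·(1−ν²)·I_f / S_e.
E_s = 322 × 4.1 × 0.8911 × 1.25 / 0.041 = 35870 kPa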